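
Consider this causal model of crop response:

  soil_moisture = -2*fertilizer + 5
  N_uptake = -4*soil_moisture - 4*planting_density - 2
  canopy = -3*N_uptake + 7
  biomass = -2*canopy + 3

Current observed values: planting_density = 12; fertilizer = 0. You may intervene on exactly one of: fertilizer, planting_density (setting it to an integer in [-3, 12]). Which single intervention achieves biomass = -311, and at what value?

set planting_density = 7

Intervening on fertilizer: biomass = 48*fertilizer - 431. Reaching -311 requires fertilizer = 5/2, not an integer.
Intervening on planting_density: with other inputs at their observed values, biomass = -24*planting_density - 143. Solving for -311 gives planting_density = 7, within [-3, 12].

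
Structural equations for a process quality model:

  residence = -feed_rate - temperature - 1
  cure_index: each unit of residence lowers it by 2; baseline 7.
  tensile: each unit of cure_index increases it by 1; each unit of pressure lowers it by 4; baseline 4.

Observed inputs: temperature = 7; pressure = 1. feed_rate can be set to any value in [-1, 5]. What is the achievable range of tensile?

21 to 33

Substituting into the residence equation gives residence = -feed_rate - 8.
Substituting into the cure_index equation gives cure_index = 2*feed_rate + 23.
This gives tensile = 2*feed_rate + 23.
Linear in feed_rate, so extremes are at the endpoints: feed_rate = -1 gives tensile = 21; feed_rate = 5 gives tensile = 33.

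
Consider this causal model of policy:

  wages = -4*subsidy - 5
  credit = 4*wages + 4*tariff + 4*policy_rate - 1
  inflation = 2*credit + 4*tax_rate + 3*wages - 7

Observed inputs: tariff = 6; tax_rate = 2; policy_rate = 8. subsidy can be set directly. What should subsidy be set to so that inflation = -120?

subsidy = 4

Substituting into the credit equation gives credit = -16*subsidy + 35.
Substituting into the inflation equation gives inflation = -44*subsidy + 56.
Solve -44*subsidy + 56 = -120: subsidy = (-120 - 56) / -44 = 4.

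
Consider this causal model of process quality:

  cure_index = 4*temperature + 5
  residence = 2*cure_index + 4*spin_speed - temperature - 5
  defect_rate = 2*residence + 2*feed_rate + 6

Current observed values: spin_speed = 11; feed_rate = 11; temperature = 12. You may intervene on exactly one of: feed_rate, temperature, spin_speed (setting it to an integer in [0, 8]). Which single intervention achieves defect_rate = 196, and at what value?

Intervening on feed_rate: defect_rate = 2*feed_rate + 272. Reaching 196 requires feed_rate = -38, outside [0, 8].
Intervening on temperature: with other inputs at their observed values, defect_rate = 14*temperature + 126. Solving for 196 gives temperature = 5, within [0, 8].
Intervening on spin_speed: defect_rate = 8*spin_speed + 206. Reaching 196 requires spin_speed = -5/4, not an integer.

set temperature = 5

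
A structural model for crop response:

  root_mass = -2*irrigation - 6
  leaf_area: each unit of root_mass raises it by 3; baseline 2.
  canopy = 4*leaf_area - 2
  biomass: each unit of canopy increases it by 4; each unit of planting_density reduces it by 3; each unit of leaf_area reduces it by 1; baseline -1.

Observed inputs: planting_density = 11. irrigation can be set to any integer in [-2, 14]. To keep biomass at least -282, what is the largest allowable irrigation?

irrigation = 0

Substituting into the leaf_area equation gives leaf_area = -6*irrigation - 16.
canopy becomes -24*irrigation - 66.
So biomass = -90*irrigation - 282.
Require -90*irrigation - 282 ≥ -282, so irrigation ≤ 0.
The largest integer in [-2, 14] satisfying this is 0.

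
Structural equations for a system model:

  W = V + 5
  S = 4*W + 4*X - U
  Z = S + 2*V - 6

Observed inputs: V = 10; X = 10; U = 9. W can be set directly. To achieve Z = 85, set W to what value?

Intervening on W fixes its value directly, overriding its dependence on V.
Substituting into the S equation gives S = 4*W + 31.
Substituting into the Z equation gives Z = 4*W + 45.
Solve 4*W + 45 = 85: W = (85 - 45) / 4 = 10.

W = 10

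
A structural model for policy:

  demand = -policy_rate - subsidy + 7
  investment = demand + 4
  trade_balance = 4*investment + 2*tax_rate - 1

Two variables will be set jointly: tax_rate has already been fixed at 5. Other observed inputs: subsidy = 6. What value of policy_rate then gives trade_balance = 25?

With tax_rate held at 5:
Substituting into the demand equation gives demand = -policy_rate + 1.
Substituting into the investment equation gives investment = -policy_rate + 5.
This gives trade_balance = -4*policy_rate + 29.
Solve -4*policy_rate + 29 = 25: policy_rate = (25 - 29) / -4 = 1.

policy_rate = 1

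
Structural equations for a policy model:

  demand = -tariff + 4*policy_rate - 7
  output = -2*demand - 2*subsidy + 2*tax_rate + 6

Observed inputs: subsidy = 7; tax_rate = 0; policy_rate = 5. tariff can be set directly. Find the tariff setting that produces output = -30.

Substituting into the demand equation gives demand = -tariff + 13.
So output = 2*tariff - 34.
Solve 2*tariff - 34 = -30: tariff = (-30 + 34) / 2 = 2.

tariff = 2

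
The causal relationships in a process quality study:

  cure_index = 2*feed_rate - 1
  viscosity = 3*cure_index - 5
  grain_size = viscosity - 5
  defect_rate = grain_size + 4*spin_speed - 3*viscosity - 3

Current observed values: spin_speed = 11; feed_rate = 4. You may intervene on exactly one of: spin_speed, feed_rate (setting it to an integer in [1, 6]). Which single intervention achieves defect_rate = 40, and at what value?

Intervening on spin_speed: defect_rate = 4*spin_speed - 40. Reaching 40 requires spin_speed = 20, outside [1, 6].
Intervening on feed_rate: with other inputs at their observed values, defect_rate = -12*feed_rate + 52. Solving for 40 gives feed_rate = 1, within [1, 6].

set feed_rate = 1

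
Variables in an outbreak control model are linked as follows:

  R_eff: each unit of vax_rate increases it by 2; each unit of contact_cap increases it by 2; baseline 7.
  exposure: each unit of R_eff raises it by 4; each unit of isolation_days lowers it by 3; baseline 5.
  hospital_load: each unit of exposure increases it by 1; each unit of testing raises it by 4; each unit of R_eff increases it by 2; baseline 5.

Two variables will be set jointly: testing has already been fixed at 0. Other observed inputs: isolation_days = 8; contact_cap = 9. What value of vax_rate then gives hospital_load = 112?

With testing held at 0:
Substituting into the R_eff equation gives R_eff = 2*vax_rate + 25.
Substituting into the exposure equation gives exposure = 8*vax_rate + 81.
So hospital_load = 12*vax_rate + 136.
Solve 12*vax_rate + 136 = 112: vax_rate = (112 - 136) / 12 = -2.

vax_rate = -2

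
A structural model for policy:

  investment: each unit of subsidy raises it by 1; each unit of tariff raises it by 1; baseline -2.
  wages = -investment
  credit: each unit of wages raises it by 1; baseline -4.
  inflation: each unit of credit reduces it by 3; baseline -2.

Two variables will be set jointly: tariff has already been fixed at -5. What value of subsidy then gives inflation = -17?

subsidy = -2

With tariff held at -5:
Substituting into the investment equation gives investment = subsidy - 7.
Substituting into the wages equation gives wages = -subsidy + 7.
Substituting into the credit equation gives credit = -subsidy + 3.
So inflation = 3*subsidy - 11.
Solve 3*subsidy - 11 = -17: subsidy = (-17 + 11) / 3 = -2.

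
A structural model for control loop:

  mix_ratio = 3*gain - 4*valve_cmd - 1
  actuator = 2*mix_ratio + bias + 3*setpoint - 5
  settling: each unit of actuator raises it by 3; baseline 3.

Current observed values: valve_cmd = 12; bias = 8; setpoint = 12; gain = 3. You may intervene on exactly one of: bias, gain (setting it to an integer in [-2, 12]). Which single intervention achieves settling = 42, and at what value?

set gain = 12

Intervening on bias: settling = 3*bias - 144. Reaching 42 requires bias = 62, outside [-2, 12].
Intervening on gain: with other inputs at their observed values, settling = 18*gain - 174. Solving for 42 gives gain = 12, within [-2, 12].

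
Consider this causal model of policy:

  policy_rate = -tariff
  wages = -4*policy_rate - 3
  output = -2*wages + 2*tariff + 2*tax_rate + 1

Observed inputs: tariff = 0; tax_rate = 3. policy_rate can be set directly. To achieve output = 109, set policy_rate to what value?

Intervening on policy_rate fixes its value directly, overriding its dependence on tariff.
Substituting into the output equation gives output = 8*policy_rate + 13.
Solve 8*policy_rate + 13 = 109: policy_rate = (109 - 13) / 8 = 12.

policy_rate = 12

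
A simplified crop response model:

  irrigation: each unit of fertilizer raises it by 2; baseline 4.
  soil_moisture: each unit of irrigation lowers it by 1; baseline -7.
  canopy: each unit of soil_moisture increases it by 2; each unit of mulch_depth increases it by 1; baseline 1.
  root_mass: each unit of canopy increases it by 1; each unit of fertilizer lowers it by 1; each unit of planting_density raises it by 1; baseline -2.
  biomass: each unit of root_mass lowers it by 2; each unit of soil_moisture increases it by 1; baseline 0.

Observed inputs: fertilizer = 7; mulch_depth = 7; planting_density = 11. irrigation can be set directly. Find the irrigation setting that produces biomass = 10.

irrigation = 3

Intervening on irrigation fixes its value directly, overriding its dependence on fertilizer.
Substituting into the canopy equation gives canopy = -2*irrigation - 6.
Substituting into the root_mass equation gives root_mass = -2*irrigation - 4.
Substituting into the biomass equation gives biomass = 3*irrigation + 1.
Solve 3*irrigation + 1 = 10: irrigation = (10 - 1) / 3 = 3.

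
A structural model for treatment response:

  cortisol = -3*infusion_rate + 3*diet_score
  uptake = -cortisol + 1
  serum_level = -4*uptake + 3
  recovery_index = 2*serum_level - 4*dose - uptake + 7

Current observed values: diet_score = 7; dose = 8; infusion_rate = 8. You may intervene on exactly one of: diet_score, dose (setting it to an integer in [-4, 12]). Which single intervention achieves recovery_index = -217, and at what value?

Intervening on diet_score: with other inputs at their observed values, recovery_index = 27*diet_score - 244. Solving for -217 gives diet_score = 1, within [-4, 12].
Intervening on dose: recovery_index = -4*dose - 23. Reaching -217 requires dose = 97/2, not an integer.

set diet_score = 1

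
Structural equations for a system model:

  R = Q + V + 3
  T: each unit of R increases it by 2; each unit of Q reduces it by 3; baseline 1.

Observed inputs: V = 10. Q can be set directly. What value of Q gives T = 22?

Substituting into the R equation gives R = Q + 13.
So T = -Q + 27.
Solve -Q + 27 = 22: Q = (22 - 27) / -1 = 5.

Q = 5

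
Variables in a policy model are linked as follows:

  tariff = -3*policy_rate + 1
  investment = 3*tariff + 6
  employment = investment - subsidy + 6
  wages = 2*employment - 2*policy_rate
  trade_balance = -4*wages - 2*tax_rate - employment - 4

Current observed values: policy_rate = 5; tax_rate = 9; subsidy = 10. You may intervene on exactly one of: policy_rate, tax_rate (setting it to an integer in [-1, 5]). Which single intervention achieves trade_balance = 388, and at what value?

Intervening on policy_rate: trade_balance = 89*policy_rate - 67. Reaching 388 requires policy_rate = 455/89, not an integer.
Intervening on tax_rate: with other inputs at their observed values, trade_balance = -2*tax_rate + 396. Solving for 388 gives tax_rate = 4, within [-1, 5].

set tax_rate = 4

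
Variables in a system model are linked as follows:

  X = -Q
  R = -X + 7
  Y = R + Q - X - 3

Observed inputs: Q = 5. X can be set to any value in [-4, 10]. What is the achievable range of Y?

Intervening on X fixes its value directly, overriding its dependence on Q.
Substituting into the Y equation gives Y = -2*X + 9.
Linear in X, so extremes are at the endpoints: X = -4 gives Y = 17; X = 10 gives Y = -11.

-11 to 17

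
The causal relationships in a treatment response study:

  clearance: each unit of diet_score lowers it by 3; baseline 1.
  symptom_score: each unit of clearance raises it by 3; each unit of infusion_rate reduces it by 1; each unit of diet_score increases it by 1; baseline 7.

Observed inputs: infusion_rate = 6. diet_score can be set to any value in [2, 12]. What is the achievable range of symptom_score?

-92 to -12

Substituting into the symptom_score equation gives symptom_score = -8*diet_score + 4.
Linear in diet_score, so extremes are at the endpoints: diet_score = 2 gives symptom_score = -12; diet_score = 12 gives symptom_score = -92.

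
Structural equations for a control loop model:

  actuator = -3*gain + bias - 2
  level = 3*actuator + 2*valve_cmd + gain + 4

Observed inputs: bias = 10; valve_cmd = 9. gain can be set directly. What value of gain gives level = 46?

gain = 0

Substituting into the actuator equation gives actuator = -3*gain + 8.
level becomes -8*gain + 46.
Solve -8*gain + 46 = 46: gain = (46 - 46) / -8 = 0.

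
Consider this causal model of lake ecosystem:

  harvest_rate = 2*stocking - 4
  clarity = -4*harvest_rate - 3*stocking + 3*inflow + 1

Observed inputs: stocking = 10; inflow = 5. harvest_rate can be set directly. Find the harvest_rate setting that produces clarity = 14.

harvest_rate = -7

Intervening on harvest_rate fixes its value directly, overriding its dependence on stocking.
Substituting into the clarity equation gives clarity = -4*harvest_rate - 14.
Solve -4*harvest_rate - 14 = 14: harvest_rate = (14 + 14) / -4 = -7.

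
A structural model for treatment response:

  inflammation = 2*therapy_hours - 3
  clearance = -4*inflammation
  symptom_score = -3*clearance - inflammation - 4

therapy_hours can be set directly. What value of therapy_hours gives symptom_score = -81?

Substituting into the clearance equation gives clearance = -8*therapy_hours + 12.
So symptom_score = 22*therapy_hours - 37.
Solve 22*therapy_hours - 37 = -81: therapy_hours = (-81 + 37) / 22 = -2.

therapy_hours = -2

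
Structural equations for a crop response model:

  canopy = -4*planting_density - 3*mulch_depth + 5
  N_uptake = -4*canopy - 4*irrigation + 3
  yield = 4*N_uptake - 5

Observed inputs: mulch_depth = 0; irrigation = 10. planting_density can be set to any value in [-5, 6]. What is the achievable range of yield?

Substituting into the canopy equation gives canopy = -4*planting_density + 5.
Substituting into the N_uptake equation gives N_uptake = 16*planting_density - 57.
yield becomes 64*planting_density - 233.
Linear in planting_density, so extremes are at the endpoints: planting_density = -5 gives yield = -553; planting_density = 6 gives yield = 151.

-553 to 151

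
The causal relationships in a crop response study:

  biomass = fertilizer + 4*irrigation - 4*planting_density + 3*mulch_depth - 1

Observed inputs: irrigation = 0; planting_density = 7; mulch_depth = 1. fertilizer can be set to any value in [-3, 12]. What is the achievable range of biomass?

-29 to -14

Substituting into the biomass equation gives biomass = fertilizer - 26.
Linear in fertilizer, so extremes are at the endpoints: fertilizer = -3 gives biomass = -29; fertilizer = 12 gives biomass = -14.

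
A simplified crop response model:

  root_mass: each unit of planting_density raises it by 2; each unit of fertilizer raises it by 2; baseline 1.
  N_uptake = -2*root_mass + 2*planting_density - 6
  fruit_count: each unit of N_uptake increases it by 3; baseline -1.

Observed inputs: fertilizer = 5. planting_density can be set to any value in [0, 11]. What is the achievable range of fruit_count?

Substituting into the root_mass equation gives root_mass = 2*planting_density + 11.
N_uptake becomes -2*planting_density - 28.
Substituting into the fruit_count equation gives fruit_count = -6*planting_density - 85.
Linear in planting_density, so extremes are at the endpoints: planting_density = 0 gives fruit_count = -85; planting_density = 11 gives fruit_count = -151.

-151 to -85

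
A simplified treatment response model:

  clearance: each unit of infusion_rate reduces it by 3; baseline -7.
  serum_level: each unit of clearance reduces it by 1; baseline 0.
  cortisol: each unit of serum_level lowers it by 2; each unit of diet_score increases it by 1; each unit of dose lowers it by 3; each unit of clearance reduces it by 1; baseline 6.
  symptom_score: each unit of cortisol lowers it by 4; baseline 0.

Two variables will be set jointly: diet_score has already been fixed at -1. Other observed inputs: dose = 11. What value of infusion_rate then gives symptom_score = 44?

infusion_rate = -8

With diet_score held at -1:
Substituting into the serum_level equation gives serum_level = 3*infusion_rate + 7.
Substituting into the cortisol equation gives cortisol = -3*infusion_rate - 35.
Substituting into the symptom_score equation gives symptom_score = 12*infusion_rate + 140.
Solve 12*infusion_rate + 140 = 44: infusion_rate = (44 - 140) / 12 = -8.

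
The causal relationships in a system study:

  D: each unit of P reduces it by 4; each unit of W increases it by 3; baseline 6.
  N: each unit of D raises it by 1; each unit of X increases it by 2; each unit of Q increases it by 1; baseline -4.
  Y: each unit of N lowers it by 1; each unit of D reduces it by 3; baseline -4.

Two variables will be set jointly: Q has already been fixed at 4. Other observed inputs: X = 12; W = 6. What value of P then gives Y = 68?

With Q held at 4:
Substituting into the D equation gives D = -4*P + 24.
Substituting into the N equation gives N = -4*P + 48.
This gives Y = 16*P - 124.
Solve 16*P - 124 = 68: P = (68 + 124) / 16 = 12.

P = 12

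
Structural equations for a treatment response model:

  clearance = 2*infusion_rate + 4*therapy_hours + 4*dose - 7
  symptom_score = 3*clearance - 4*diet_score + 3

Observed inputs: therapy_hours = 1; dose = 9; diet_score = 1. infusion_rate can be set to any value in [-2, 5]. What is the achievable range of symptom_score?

Substituting into the clearance equation gives clearance = 2*infusion_rate + 33.
Substituting into the symptom_score equation gives symptom_score = 6*infusion_rate + 98.
Linear in infusion_rate, so extremes are at the endpoints: infusion_rate = -2 gives symptom_score = 86; infusion_rate = 5 gives symptom_score = 128.

86 to 128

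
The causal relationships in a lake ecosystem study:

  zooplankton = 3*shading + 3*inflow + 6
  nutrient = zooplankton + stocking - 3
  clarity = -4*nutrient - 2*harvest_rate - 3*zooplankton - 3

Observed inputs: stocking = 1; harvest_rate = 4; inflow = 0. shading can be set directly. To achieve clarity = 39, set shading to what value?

Substituting into the zooplankton equation gives zooplankton = 3*shading + 6.
This gives nutrient = 3*shading + 4.
Substituting into the clarity equation gives clarity = -21*shading - 45.
Solve -21*shading - 45 = 39: shading = (39 + 45) / -21 = -4.

shading = -4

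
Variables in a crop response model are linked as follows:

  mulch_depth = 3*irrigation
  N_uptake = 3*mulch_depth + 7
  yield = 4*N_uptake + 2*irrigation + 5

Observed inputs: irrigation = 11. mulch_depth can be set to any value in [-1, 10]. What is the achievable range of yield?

Intervening on mulch_depth fixes its value directly, overriding its dependence on irrigation.
Substituting into the yield equation gives yield = 12*mulch_depth + 55.
Linear in mulch_depth, so extremes are at the endpoints: mulch_depth = -1 gives yield = 43; mulch_depth = 10 gives yield = 175.

43 to 175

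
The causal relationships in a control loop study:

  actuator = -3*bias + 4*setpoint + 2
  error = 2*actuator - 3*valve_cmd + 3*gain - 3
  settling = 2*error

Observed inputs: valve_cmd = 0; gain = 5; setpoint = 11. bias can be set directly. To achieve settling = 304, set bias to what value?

bias = -8

Substituting into the actuator equation gives actuator = -3*bias + 46.
Substituting into the error equation gives error = -6*bias + 104.
settling becomes -12*bias + 208.
Solve -12*bias + 208 = 304: bias = (304 - 208) / -12 = -8.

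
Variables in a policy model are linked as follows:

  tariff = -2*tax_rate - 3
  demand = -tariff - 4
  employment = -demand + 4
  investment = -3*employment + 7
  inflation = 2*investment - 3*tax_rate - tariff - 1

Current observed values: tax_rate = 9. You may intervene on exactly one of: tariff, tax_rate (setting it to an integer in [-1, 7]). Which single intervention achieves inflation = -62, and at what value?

set tariff = 0

Intervening on tariff: with other inputs at their observed values, inflation = -7*tariff - 62. Solving for -62 gives tariff = 0, within [-1, 7].
Intervening on tax_rate: inflation = 11*tax_rate - 14. Reaching -62 requires tax_rate = -48/11, not an integer.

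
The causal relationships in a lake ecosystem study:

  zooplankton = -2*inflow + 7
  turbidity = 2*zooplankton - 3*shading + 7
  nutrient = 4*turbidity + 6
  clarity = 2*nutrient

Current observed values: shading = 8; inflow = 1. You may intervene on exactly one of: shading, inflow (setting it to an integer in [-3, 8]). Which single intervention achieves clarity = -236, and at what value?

Intervening on shading: clarity = -24*shading + 148. Reaching -236 requires shading = 16, outside [-3, 8].
Intervening on inflow: with other inputs at their observed values, clarity = -32*inflow - 12. Solving for -236 gives inflow = 7, within [-3, 8].

set inflow = 7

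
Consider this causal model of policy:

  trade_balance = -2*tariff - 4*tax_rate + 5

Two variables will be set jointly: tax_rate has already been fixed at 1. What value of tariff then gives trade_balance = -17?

tariff = 9

With tax_rate held at 1:
Substituting into the trade_balance equation gives trade_balance = -2*tariff + 1.
Solve -2*tariff + 1 = -17: tariff = (-17 - 1) / -2 = 9.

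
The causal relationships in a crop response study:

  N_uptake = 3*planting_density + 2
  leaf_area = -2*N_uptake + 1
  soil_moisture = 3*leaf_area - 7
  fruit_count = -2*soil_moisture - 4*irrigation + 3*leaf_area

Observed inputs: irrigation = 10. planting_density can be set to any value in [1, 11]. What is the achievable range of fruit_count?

1 to 181

Substituting into the leaf_area equation gives leaf_area = -6*planting_density - 3.
Substituting into the soil_moisture equation gives soil_moisture = -18*planting_density - 16.
Substituting into the fruit_count equation gives fruit_count = 18*planting_density - 17.
Linear in planting_density, so extremes are at the endpoints: planting_density = 1 gives fruit_count = 1; planting_density = 11 gives fruit_count = 181.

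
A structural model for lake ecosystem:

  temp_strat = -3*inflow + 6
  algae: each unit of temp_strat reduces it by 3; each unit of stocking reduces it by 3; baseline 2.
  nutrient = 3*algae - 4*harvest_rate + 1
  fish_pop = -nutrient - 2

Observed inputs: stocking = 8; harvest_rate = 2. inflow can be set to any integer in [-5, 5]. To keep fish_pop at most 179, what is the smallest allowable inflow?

inflow = -2

Substituting into the algae equation gives algae = 9*inflow - 40.
So nutrient = 27*inflow - 127.
This gives fish_pop = -27*inflow + 125.
Require -27*inflow + 125 ≤ 179, so inflow ≥ -2.
The smallest integer in [-5, 5] satisfying this is -2.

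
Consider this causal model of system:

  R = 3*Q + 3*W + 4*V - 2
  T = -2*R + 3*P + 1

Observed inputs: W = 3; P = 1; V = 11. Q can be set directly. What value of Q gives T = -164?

Q = 11

Substituting into the R equation gives R = 3*Q + 51.
T becomes -6*Q - 98.
Solve -6*Q - 98 = -164: Q = (-164 + 98) / -6 = 11.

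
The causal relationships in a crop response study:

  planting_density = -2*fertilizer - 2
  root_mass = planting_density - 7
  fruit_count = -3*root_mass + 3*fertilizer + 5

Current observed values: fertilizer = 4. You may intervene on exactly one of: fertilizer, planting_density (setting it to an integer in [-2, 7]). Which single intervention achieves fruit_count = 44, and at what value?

Intervening on fertilizer: fruit_count = 9*fertilizer + 32. Reaching 44 requires fertilizer = 4/3, not an integer.
Intervening on planting_density: with other inputs at their observed values, fruit_count = -3*planting_density + 38. Solving for 44 gives planting_density = -2, within [-2, 7].

set planting_density = -2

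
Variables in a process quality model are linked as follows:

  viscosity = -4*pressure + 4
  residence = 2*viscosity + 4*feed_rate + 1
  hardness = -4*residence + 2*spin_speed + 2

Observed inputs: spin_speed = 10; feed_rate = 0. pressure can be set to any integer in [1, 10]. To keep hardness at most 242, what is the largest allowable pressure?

pressure = 8

Substituting into the residence equation gives residence = -8*pressure + 9.
hardness becomes 32*pressure - 14.
Require 32*pressure - 14 ≤ 242, so pressure ≤ 8.
The largest integer in [1, 10] satisfying this is 8.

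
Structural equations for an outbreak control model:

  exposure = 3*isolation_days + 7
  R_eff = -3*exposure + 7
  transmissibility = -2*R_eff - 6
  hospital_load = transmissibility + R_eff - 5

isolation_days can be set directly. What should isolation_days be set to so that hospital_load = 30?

isolation_days = 3

Substituting into the R_eff equation gives R_eff = -9*isolation_days - 14.
So transmissibility = 18*isolation_days + 22.
Substituting into the hospital_load equation gives hospital_load = 9*isolation_days + 3.
Solve 9*isolation_days + 3 = 30: isolation_days = (30 - 3) / 9 = 3.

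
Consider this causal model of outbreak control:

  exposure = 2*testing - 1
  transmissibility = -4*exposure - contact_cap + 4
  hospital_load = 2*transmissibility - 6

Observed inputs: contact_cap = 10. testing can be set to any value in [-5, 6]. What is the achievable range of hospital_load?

-106 to 70

Substituting into the transmissibility equation gives transmissibility = -8*testing - 2.
So hospital_load = -16*testing - 10.
Linear in testing, so extremes are at the endpoints: testing = -5 gives hospital_load = 70; testing = 6 gives hospital_load = -106.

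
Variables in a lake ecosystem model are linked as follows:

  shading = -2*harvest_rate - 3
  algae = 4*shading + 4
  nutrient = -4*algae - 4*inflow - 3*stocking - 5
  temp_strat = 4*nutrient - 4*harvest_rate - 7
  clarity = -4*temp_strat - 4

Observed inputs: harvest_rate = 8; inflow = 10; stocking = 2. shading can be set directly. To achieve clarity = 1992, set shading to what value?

shading = 3

Intervening on shading fixes its value directly, overriding its dependence on harvest_rate.
Substituting into the nutrient equation gives nutrient = -16*shading - 67.
Substituting into the temp_strat equation gives temp_strat = -64*shading - 307.
Substituting into the clarity equation gives clarity = 256*shading + 1224.
Solve 256*shading + 1224 = 1992: shading = (1992 - 1224) / 256 = 3.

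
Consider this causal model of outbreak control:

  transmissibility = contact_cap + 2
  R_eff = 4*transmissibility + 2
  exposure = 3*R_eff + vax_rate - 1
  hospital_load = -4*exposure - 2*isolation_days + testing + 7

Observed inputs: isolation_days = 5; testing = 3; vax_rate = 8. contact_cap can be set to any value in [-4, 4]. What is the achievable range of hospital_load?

Substituting into the R_eff equation gives R_eff = 4*contact_cap + 10.
Substituting into the exposure equation gives exposure = 12*contact_cap + 37.
This gives hospital_load = -48*contact_cap - 148.
Linear in contact_cap, so extremes are at the endpoints: contact_cap = -4 gives hospital_load = 44; contact_cap = 4 gives hospital_load = -340.

-340 to 44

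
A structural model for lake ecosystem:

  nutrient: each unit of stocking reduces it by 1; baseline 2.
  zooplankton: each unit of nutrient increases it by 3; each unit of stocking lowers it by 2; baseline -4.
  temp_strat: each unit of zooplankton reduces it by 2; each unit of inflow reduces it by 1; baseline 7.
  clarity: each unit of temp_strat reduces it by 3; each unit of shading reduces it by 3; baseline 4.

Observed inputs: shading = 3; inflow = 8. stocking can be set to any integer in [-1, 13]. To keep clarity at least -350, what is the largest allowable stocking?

stocking = 12

Substituting into the zooplankton equation gives zooplankton = -5*stocking + 2.
So temp_strat = 10*stocking - 5.
clarity becomes -30*stocking + 10.
Require -30*stocking + 10 ≥ -350, so stocking ≤ 12.
The largest integer in [-1, 13] satisfying this is 12.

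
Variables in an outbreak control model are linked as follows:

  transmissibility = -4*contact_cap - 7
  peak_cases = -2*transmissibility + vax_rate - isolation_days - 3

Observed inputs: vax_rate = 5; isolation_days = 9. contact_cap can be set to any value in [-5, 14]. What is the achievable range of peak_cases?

-33 to 119

Substituting into the peak_cases equation gives peak_cases = 8*contact_cap + 7.
Linear in contact_cap, so extremes are at the endpoints: contact_cap = -5 gives peak_cases = -33; contact_cap = 14 gives peak_cases = 119.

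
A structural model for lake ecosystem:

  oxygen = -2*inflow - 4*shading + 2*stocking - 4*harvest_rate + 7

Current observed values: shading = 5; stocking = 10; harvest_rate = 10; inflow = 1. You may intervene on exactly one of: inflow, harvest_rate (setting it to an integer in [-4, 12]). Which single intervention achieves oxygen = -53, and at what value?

set inflow = 10

Intervening on inflow: with other inputs at their observed values, oxygen = -2*inflow - 33. Solving for -53 gives inflow = 10, within [-4, 12].
Intervening on harvest_rate: oxygen = -4*harvest_rate + 5. Reaching -53 requires harvest_rate = 29/2, not an integer.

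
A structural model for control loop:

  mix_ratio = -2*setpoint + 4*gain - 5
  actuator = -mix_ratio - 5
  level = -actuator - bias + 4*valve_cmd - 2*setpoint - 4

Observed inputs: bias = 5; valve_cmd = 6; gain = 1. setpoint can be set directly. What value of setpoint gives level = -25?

Substituting into the mix_ratio equation gives mix_ratio = -2*setpoint - 1.
Substituting into the actuator equation gives actuator = 2*setpoint - 4.
Substituting into the level equation gives level = -4*setpoint + 19.
Solve -4*setpoint + 19 = -25: setpoint = (-25 - 19) / -4 = 11.

setpoint = 11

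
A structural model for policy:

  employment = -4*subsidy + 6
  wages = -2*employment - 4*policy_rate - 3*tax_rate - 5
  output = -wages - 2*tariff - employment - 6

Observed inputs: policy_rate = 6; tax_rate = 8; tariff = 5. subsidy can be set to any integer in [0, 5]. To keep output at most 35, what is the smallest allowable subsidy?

subsidy = 2

Substituting into the wages equation gives wages = 8*subsidy - 65.
output becomes -4*subsidy + 43.
Require -4*subsidy + 43 ≤ 35, so subsidy ≥ 2.
The smallest integer in [0, 5] satisfying this is 2.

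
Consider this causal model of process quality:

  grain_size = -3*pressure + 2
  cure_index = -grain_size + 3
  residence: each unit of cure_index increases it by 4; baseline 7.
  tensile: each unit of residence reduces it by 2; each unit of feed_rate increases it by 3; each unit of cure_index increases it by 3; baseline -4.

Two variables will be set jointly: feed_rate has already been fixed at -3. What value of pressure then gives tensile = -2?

With feed_rate held at -3:
Substituting into the cure_index equation gives cure_index = 3*pressure + 1.
This gives residence = 12*pressure + 11.
Substituting into the tensile equation gives tensile = -15*pressure - 32.
Solve -15*pressure - 32 = -2: pressure = (-2 + 32) / -15 = -2.

pressure = -2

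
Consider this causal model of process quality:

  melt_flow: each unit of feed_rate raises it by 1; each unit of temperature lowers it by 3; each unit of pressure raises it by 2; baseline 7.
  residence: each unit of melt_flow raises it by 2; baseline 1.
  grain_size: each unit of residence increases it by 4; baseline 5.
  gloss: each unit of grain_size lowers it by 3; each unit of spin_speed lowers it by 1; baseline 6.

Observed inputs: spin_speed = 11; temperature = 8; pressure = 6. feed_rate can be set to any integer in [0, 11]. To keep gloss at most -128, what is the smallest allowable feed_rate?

feed_rate = 9

Substituting into the melt_flow equation gives melt_flow = feed_rate - 5.
residence becomes 2*feed_rate - 9.
So grain_size = 8*feed_rate - 31.
This gives gloss = -24*feed_rate + 88.
Require -24*feed_rate + 88 ≤ -128, so feed_rate ≥ 9.
The smallest integer in [0, 11] satisfying this is 9.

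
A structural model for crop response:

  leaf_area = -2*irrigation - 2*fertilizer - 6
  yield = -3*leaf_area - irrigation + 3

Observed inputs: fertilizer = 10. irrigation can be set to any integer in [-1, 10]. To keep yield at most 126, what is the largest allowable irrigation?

Substituting into the leaf_area equation gives leaf_area = -2*irrigation - 26.
Substituting into the yield equation gives yield = 5*irrigation + 81.
Require 5*irrigation + 81 ≤ 126, so irrigation ≤ 9.
The largest integer in [-1, 10] satisfying this is 9.

irrigation = 9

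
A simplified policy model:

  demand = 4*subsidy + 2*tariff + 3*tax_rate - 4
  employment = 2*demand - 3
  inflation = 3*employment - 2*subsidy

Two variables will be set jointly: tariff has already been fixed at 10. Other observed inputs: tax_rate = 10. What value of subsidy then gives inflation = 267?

With tariff held at 10:
Substituting into the demand equation gives demand = 4*subsidy + 46.
Substituting into the employment equation gives employment = 8*subsidy + 89.
Substituting into the inflation equation gives inflation = 22*subsidy + 267.
Solve 22*subsidy + 267 = 267: subsidy = (267 - 267) / 22 = 0.

subsidy = 0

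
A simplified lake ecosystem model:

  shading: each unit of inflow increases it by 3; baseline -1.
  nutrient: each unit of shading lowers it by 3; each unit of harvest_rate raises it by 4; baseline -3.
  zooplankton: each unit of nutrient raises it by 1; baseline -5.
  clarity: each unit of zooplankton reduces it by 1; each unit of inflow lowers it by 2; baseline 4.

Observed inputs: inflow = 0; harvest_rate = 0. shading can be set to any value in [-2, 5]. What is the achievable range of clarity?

Intervening on shading fixes its value directly, overriding its dependence on inflow.
Substituting into the nutrient equation gives nutrient = -3*shading - 3.
Substituting into the zooplankton equation gives zooplankton = -3*shading - 8.
This gives clarity = 3*shading + 12.
Linear in shading, so extremes are at the endpoints: shading = -2 gives clarity = 6; shading = 5 gives clarity = 27.

6 to 27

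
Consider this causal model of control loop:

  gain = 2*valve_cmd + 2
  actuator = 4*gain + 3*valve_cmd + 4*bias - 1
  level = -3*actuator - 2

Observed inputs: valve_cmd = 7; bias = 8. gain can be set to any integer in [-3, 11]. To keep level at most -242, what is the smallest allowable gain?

Intervening on gain fixes its value directly, overriding its dependence on valve_cmd.
Substituting into the actuator equation gives actuator = 4*gain + 52.
Substituting into the level equation gives level = -12*gain - 158.
Require -12*gain - 158 ≤ -242, so gain ≥ 7.
The smallest integer in [-3, 11] satisfying this is 7.

gain = 7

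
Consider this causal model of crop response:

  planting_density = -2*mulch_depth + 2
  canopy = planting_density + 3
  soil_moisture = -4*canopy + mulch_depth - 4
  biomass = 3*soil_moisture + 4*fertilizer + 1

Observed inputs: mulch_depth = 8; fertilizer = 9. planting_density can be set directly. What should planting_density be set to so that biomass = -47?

planting_density = 5

Intervening on planting_density fixes its value directly, overriding its dependence on mulch_depth.
Substituting into the soil_moisture equation gives soil_moisture = -4*planting_density - 8.
Substituting into the biomass equation gives biomass = -12*planting_density + 13.
Solve -12*planting_density + 13 = -47: planting_density = (-47 - 13) / -12 = 5.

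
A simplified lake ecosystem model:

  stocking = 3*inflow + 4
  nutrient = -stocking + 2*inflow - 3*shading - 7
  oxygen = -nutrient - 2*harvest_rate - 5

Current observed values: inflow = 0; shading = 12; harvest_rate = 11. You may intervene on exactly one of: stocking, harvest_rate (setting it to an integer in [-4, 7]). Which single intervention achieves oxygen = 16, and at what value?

set stocking = 0

Intervening on stocking: with other inputs at their observed values, oxygen = stocking + 16. Solving for 16 gives stocking = 0, within [-4, 7].
Intervening on harvest_rate: oxygen = -2*harvest_rate + 42. Reaching 16 requires harvest_rate = 13, outside [-4, 7].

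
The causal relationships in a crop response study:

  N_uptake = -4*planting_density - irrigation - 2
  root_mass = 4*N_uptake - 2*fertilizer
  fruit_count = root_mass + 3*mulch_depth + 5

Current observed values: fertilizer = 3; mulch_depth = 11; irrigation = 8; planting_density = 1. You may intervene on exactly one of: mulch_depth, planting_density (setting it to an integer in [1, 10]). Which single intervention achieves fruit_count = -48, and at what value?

set mulch_depth = 3

Intervening on mulch_depth: with other inputs at their observed values, fruit_count = 3*mulch_depth - 57. Solving for -48 gives mulch_depth = 3, within [1, 10].
Intervening on planting_density: fruit_count = -16*planting_density - 8. Reaching -48 requires planting_density = 5/2, not an integer.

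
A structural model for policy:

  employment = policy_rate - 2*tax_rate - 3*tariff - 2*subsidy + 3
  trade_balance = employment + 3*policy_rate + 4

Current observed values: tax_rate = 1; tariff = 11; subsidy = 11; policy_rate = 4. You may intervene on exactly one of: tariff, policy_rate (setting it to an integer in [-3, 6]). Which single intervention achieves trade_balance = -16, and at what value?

set tariff = 5

Intervening on tariff: with other inputs at their observed values, trade_balance = -3*tariff - 1. Solving for -16 gives tariff = 5, within [-3, 6].
Intervening on policy_rate: trade_balance = 4*policy_rate - 50. Reaching -16 requires policy_rate = 17/2, not an integer.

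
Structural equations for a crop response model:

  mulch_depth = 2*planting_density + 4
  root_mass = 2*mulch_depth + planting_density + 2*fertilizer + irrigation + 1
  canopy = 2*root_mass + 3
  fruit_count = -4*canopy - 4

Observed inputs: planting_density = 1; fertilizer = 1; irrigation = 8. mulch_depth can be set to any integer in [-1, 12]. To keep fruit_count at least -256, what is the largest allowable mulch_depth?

Intervening on mulch_depth fixes its value directly, overriding its dependence on planting_density.
Substituting into the root_mass equation gives root_mass = 2*mulch_depth + 12.
Substituting into the canopy equation gives canopy = 4*mulch_depth + 27.
fruit_count becomes -16*mulch_depth - 112.
Require -16*mulch_depth - 112 ≥ -256, so mulch_depth ≤ 9.
The largest integer in [-1, 12] satisfying this is 9.

mulch_depth = 9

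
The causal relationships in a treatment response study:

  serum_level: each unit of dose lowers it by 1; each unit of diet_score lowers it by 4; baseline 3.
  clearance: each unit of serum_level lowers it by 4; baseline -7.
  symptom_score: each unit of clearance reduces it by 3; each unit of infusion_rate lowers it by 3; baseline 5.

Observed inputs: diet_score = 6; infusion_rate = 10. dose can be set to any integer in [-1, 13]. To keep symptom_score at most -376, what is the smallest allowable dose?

Substituting into the serum_level equation gives serum_level = -dose - 21.
So clearance = 4*dose + 77.
Substituting into the symptom_score equation gives symptom_score = -12*dose - 256.
Require -12*dose - 256 ≤ -376, so dose ≥ 10.
The smallest integer in [-1, 13] satisfying this is 10.

dose = 10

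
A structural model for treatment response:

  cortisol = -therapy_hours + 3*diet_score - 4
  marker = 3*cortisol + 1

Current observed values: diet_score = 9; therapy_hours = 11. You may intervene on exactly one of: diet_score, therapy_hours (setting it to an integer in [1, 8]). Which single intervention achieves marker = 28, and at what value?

Intervening on diet_score: with other inputs at their observed values, marker = 9*diet_score - 44. Solving for 28 gives diet_score = 8, within [1, 8].
Intervening on therapy_hours: marker = -3*therapy_hours + 70. Reaching 28 requires therapy_hours = 14, outside [1, 8].

set diet_score = 8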